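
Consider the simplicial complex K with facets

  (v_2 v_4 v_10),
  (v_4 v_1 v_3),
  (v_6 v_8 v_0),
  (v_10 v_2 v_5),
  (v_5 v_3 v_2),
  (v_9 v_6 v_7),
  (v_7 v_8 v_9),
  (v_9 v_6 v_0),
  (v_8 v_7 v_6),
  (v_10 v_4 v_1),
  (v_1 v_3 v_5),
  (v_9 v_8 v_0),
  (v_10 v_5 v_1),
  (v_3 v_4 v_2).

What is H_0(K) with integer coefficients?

H_0 ≅ Z^2.

Order the vertices as v_0 < v_1 < v_2 < v_3 < v_4 < v_5 < v_6 < v_7 < v_8 < v_9 < v_10. Listing each simplex with vertices in this order, K has dimension 2 with simplices:

  0-simplices (11): [v_0], [v_1], [v_2], [v_3], [v_4], [v_5], [v_6], [v_7], [v_8], [v_9], [v_10]
  1-simplices (21): (21 of them)
  2-simplices (14): (14 of them)

Hence C_0 ≅ Z^11, C_1 ≅ Z^21, C_2 ≅ Z^14.

Boundary ∂_1: C_1 → C_0 sends each edge [p,q] (with p < q) to q − p.
This gives a 11×21 integer matrix of rank 9; reducing to Smith normal form yields diagonal entries (1,1,1,1,1,1,1,1,1).

Boundary ∂_2: C_2 → C_1 sends each 2-simplex [p,q,r] to [q,r] − [p,r] + [p,q]. For instance
  ∂[v_1,v_4,v_10] = [v_4,v_10] − [v_1,v_10] + [v_1,v_4],
  ∂[v_2,v_3,v_5] = [v_3,v_5] − [v_2,v_5] + [v_2,v_3].
This gives a 21×14 integer matrix of rank 12; reducing to Smith normal form yields diagonal entries (1,1,1,1,1,1,1,1,1,1,1,1).

Now H_k = ker ∂_k / im ∂_{k+1}, so:

  H_0: rank C_0 − rank ∂_1 = 11 − 9 = 2, and the invariant factors of ∂_1 are all 1, so H_0 = Z^2.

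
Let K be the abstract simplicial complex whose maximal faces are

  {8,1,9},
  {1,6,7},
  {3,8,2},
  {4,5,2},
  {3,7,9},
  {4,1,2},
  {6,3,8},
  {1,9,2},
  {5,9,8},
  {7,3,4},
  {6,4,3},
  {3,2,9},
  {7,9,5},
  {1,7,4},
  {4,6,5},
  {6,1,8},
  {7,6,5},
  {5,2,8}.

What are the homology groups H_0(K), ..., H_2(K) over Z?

H_0 = Z,  H_1 = Z ⊕ Z/2Z,  H_2 = 0.

Take the total order 1 < 2 < 3 < 4 < 5 < 6 < 7 < 8 < 9 on the vertex set. Then K (dimension 2) consists of the simplices:

  0-simplices (9): [1], [2], [3], [4], [5], [6], [7], [8], [9]
  1-simplices (27): (27 of them)
  2-simplices (18): [1,2,4], [1,2,9], [1,4,7], [1,6,7], [1,6,8], [1,8,9], [2,3,8], [2,3,9], [2,4,5], [2,5,8], [3,4,6], [3,4,7], [3,6,8], [3,7,9], [4,5,6], [5,6,7], [5,7,9], [5,8,9]

so the chain groups are C_0 ≅ Z^9, C_1 ≅ Z^27, C_2 ≅ Z^18.

∂_1: C_1 → C_0 maps an edge to its endpoints' difference, ∂[p,q] = q − p.
The resulting 9×27 matrix has rank 8, and its Smith normal form has invariant factors (1,1,1,1,1,1,1,1).

Boundary ∂_2: C_2 → C_1 maps a triangle to the signed sum of its edges. For instance
  ∂[5,7,9] = [7,9] − [5,9] + [5,7],
  ∂[1,6,8] = [6,8] − [1,8] + [1,6].
As a 27×18 matrix over Z this has rank 18, with invariant factors (1,1,1,1,1,1,1,1,1,1,1,1,1,1,1,1,1,2).

Now H_k = ker ∂_k / im ∂_{k+1}, so:

  H_0: rank C_0 − rank ∂_1 = 9 − 8 = 1, and the invariant factors of ∂_1 are all 1, so H_0 = Z.
  H_1: rank ker ∂_1 − rank ∂_2 = (27 − 8) − 18 = 1, and ∂_2 has invariant factor 2 > 1, so H_1 = Z ⊕ Z/2Z.
  H_2: rank ker ∂_2 − rank ∂_3 = (18 − 18) − 0 = 0, and there is no ∂_3, so H_2 = 0.

As a check, the Euler characteristic is 9 − 27 + 18 = 0, which agrees with 1 − 1 + 0 = 0.
(K is a triangulation of the Klein bottle.)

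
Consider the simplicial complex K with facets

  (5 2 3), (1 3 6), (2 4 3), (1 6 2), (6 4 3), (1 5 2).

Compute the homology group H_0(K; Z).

H_0 = Z.

K has 6 vertices, 12 edges, 6 triangles.
rank ∂_0 = 0, rank ∂_1 = 5 ⇒ b_0 = 6 − 0 − 5 = 1; all invariant factors of ∂_1 are 1 so no torsion. So H_0 ≅ Z.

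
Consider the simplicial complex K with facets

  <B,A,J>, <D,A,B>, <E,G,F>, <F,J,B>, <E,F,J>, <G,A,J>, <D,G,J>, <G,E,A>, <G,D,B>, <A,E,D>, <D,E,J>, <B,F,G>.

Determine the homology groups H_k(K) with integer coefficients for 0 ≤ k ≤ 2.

H_0 ≅ Z,  H_1 ≅ Z/2,  H_2 = 0.

We work with the vertex ordering A < B < D < E < F < G < J. The simplices of K, each written with vertices in increasing order, are:

  0-simplices (7): A, B, D, E, F, G, J
  1-simplices (18): AB, AD, AE, AG, AJ, BD, BF, BG, BJ, DE, DG, DJ, EF, EG, EJ, FG, FJ, GJ
  2-simplices (12): ABD, ABJ, ADE, AEG, AGJ, BDG, BFG, BFJ, DEJ, DGJ, EFG, EFJ

so the chain groups are C_0 ≅ Z^7, C_1 ≅ Z^18, C_2 ≅ Z^12.

∂_1: C_1 → C_0 sends each edge [p,q] (with p < q) to q − p. For instance
  ∂AB = B − A.
The resulting 7×18 matrix has rank 6, and its Smith normal form has invariant factors (1,1,1,1,1,1).

∂_2: C_2 → C_1 maps a triangle to the signed sum of its edges. For instance
  ∂BFG = FG − BG + BF,
  ∂EFG = FG − EG + EF.
The resulting 18×12 matrix has rank 12, and its Smith normal form has invariant factors (1,1,1,1,1,1,1,1,1,1,1,2).

Reading off H_k = ker ∂_k / im ∂_{k+1}:

  H_0: rank C_0 − rank ∂_1 = 7 − 6 = 1, and the invariant factors of ∂_1 are all 1, so H_0 ≅ Z.
  H_1: rank ker ∂_1 − rank ∂_2 = (18 − 6) − 12 = 0, and ∂_2 has invariant factor 2 > 1, so H_1 ≅ Z/2.
  H_2: rank ker ∂_2 − rank ∂_3 = (12 − 12) − 0 = 0, and there is no ∂_3, so H_2 ≅ 0.

As a check, the Euler characteristic is 7 − 18 + 12 = 1, which agrees with 1 − 0 + 0 = 1.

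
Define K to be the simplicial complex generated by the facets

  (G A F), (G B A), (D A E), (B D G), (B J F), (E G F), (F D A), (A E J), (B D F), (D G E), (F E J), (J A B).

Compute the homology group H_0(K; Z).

H_0 = Z.

Order the vertices as A < B < D < E < F < G < J. Listing each simplex with vertices in this order, K has dimension 2 with simplices:

  0-simplices (7): A, B, D, E, F, G, J
  1-simplices (18): AB, AD, AE, AF, AG, AJ, BD, BF, BG, BJ, DE, DF, DG, EF, EG, EJ, FG, FJ
  2-simplices (12): ABG, ABJ, ADE, ADF, AEJ, AFG, BDF, BDG, BFJ, DEG, EFG, EFJ

giving chain groups C_0 ≅ Z^7, C_1 ≅ Z^18, C_2 ≅ Z^12.

Boundary ∂_1: C_1 → C_0 sends each edge [p,q] (with p < q) to q − p.
This gives a 7×18 integer matrix of rank 6; reducing to Smith normal form yields diagonal entries (1,1,1,1,1,1).

Boundary ∂_2: C_2 → C_1 maps a triangle to the signed sum of its edges. For instance
  ∂ABJ = BJ − AJ + AB,
  ∂BDG = DG − BG + BD.
This gives a 18×12 integer matrix of rank 12; reducing to Smith normal form yields diagonal entries (1,1,1,1,1,1,1,1,1,1,1,2).

From H_k ≅ ker(∂_k) / im(∂_{k+1}) we obtain:

  H_0: rank C_0 − rank ∂_1 = 7 − 6 = 1, and the invariant factors of ∂_1 are all 1, so H_0 = Z.

(K is a triangulation of the real projective plane RP^2.)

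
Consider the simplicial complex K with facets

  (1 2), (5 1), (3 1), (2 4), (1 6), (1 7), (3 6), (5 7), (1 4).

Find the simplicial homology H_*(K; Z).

H_0 = Z,  H_1 = Z^3.

Order the vertices as 1 < 2 < 3 < 4 < 5 < 6 < 7. Listing each simplex with vertices in this order, K has dimension 1 with simplices:

  0-simplices (7): [1], [2], [3], [4], [5], [6], [7]
  1-simplices (9): [1,2], [1,3], [1,4], [1,5], [1,6], [1,7], [2,4], [3,6], [5,7]

so the chain groups are C_0 ≅ Z^7, C_1 ≅ Z^9.

Boundary ∂_1: C_1 → C_0 sends each edge [p,q] (with p < q) to q − p.
As a 7×9 matrix over Z this has rank 6, with invariant factors (1,1,1,1,1,1).

From H_k ≅ ker(∂_k) / im(∂_{k+1}) we obtain:

  H_0: rank C_0 − rank ∂_1 = 7 − 6 = 1, and the invariant factors of ∂_1 are all 1, so H_0 ≅ Z.
  H_1: rank ker ∂_1 − rank ∂_2 = (9 − 6) − 0 = 3, and there is no ∂_2, so H_1 ≅ Z^3.

As a check, the Euler characteristic is 7 − 9 = -2, which agrees with 1 − 3 = -2.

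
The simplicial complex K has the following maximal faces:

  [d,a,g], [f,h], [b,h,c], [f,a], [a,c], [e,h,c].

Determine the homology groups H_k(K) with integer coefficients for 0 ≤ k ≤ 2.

K has 8 vertices, 11 edges, 3 triangles.
rank ∂_0 = 0, rank ∂_1 = 7 ⇒ b_0 = 8 − 0 − 7 = 1; all invariant factors of ∂_1 are 1 so no torsion. So H_0 = Z.
rank ∂_1 = 7, rank ∂_2 = 3 ⇒ b_1 = 11 − 7 − 3 = 1; all invariant factors of ∂_2 are 1 so no torsion. So H_1 = Z.
rank ∂_2 = 3, rank ∂_3 = 0 ⇒ b_2 = 3 − 3 − 0 = 0. So H_2 = 0.

H_0 ≅ Z,  H_1 ≅ Z,  H_2 = 0.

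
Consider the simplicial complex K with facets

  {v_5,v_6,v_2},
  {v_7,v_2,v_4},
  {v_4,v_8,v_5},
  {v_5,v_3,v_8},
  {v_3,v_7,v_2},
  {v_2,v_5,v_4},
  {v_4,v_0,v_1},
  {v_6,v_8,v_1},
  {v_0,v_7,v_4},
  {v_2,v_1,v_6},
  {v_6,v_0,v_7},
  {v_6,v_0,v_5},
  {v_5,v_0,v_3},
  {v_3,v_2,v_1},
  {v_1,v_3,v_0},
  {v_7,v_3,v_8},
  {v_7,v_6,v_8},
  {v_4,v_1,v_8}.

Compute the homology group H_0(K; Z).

H_0 ≅ Z.

K has 9 vertices, 27 edges, 18 triangles.
rank ∂_0 = 0, rank ∂_1 = 8 ⇒ b_0 = 9 − 0 − 8 = 1; all invariant factors of ∂_1 are 1 so no torsion. So H_0 ≅ Z.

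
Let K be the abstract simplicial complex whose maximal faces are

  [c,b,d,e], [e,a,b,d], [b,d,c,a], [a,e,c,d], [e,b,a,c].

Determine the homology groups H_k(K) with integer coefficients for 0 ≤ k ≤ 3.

We work with the vertex ordering a < b < c < d < e. The simplices of K, each written with vertices in increasing order, are:

  0-simplices (5): a, b, c, d, e
  1-simplices (10): ab, ac, ad, ae, bc, bd, be, cd, ce, de
  2-simplices (10): abc, abd, abe, acd, ace, ade, bcd, bce, bde, cde
  3-simplices (5): abcd, abce, abde, acde, bcde

Hence C_0 ≅ Z^5, C_1 ≅ Z^10, C_2 ≅ Z^10, C_3 ≅ Z^5.

∂_1: C_1 → C_0 sends each edge [p,q] (with p < q) to q − p. For instance
  ∂ae = e − a.
The 5×10 boundary matrix has rank 4 and Smith normal form diag(1,1,1,1).

∂_2: C_2 → C_1 maps a triangle to the signed sum of its edges. For instance
  ∂bcd = cd − bd + bc,
  ∂bde = de − be + bd.
This gives a 10×10 integer matrix of rank 6; reducing to Smith normal form yields diagonal entries (1,1,1,1,1,1).

The boundary map ∂_3: C_3 → C_2 sends each 3-simplex σ to the alternating sum Σ_i (−1)^i (σ with its i-th vertex removed). For instance
  ∂abce = bce − ace + abe − abc,
  ∂acde = cde − ade + ace − acd.
The resulting 10×5 matrix has rank 4, and its Smith normal form has invariant factors (1,1,1,1).

Reading off H_k = ker ∂_k / im ∂_{k+1}:

  H_0: rank C_0 − rank ∂_1 = 5 − 4 = 1, and the invariant factors of ∂_1 are all 1, so H_0 ≅ Z.
  H_1: rank ker ∂_1 − rank ∂_2 = (10 − 4) − 6 = 0, and the invariant factors of ∂_2 are all 1, so H_1 ≅ 0.
  H_2: rank ker ∂_2 − rank ∂_3 = (10 − 6) − 4 = 0, and the invariant factors of ∂_3 are all 1, so H_2 ≅ 0.
  H_3: rank ker ∂_3 − rank ∂_4 = (5 − 4) − 0 = 1, and there is no ∂_4, so H_3 ≅ Z.

As a check, the Euler characteristic is 5 − 10 + 10 − 5 = 0, which agrees with 1 − 0 + 0 − 1 = 0.

H_0 ≅ Z,  H_1 = 0,  H_2 = 0,  H_3 ≅ Z.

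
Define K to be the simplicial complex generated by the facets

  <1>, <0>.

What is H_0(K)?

Fix the vertex order 0 < 1 and write every simplex with vertices in increasing order. Then dim K = 0 and the simplices of K are:

  0-simplices (2): [0], [1]

Hence C_0 ≅ Z^2.

From H_k ≅ ker(∂_k) / im(∂_{k+1}) we obtain:

  H_0: rank C_0 − rank ∂_1 = 2 − 0 = 2, and there is no ∂_1, so H_0 ≅ Z^2.

H_0 ≅ Z^2.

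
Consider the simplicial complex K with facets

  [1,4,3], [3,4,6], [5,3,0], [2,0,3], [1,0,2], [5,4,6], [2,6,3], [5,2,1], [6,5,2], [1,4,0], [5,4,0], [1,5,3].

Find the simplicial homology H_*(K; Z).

Fix the vertex order 0 < 1 < 2 < 3 < 4 < 5 < 6 and write every simplex with vertices in increasing order. Then dim K = 2 and the simplices of K are:

  0-simplices (7): [0], [1], [2], [3], [4], [5], [6]
  1-simplices (18): [0,1], [0,2], [0,3], [0,4], [0,5], [1,2], [1,3], [1,4], [1,5], [2,3], [2,5], [2,6], [3,4], [3,5], [3,6], [4,5], [4,6], [5,6]
  2-simplices (12): [0,1,2], [0,1,4], [0,2,3], [0,3,5], [0,4,5], [1,2,5], [1,3,4], [1,3,5], [2,3,6], [2,5,6], [3,4,6], [4,5,6]

Hence C_0 ≅ Z^7, C_1 ≅ Z^18, C_2 ≅ Z^12.

The boundary map ∂_1: C_1 → C_0 is given by ∂[p,q] = [q] − [p]. For instance
  ∂[0,2] = [2] − [0].
This gives a 7×18 integer matrix of rank 6; reducing to Smith normal form yields diagonal entries (1,1,1,1,1,1).

The boundary map ∂_2: C_2 → C_1 acts by ∂[p,q,r] = [q,r] − [p,r] + [p,q]. For instance
  ∂[4,5,6] = [5,6] − [4,6] + [4,5],
  ∂[1,3,4] = [3,4] − [1,4] + [1,3].
The resulting 18×12 matrix has rank 12, and its Smith normal form has invariant factors (1,1,1,1,1,1,1,1,1,1,1,2).

Computing H_k = (kernel of ∂_k) / (image of ∂_{k+1}):

  H_0: rank C_0 − rank ∂_1 = 7 − 6 = 1, and the invariant factors of ∂_1 are all 1, so H_0 = Z.
  H_1: rank ker ∂_1 − rank ∂_2 = (18 − 6) − 12 = 0, and ∂_2 has invariant factor 2 > 1, so H_1 = Z/2.
  H_2: rank ker ∂_2 − rank ∂_3 = (12 − 12) − 0 = 0, and there is no ∂_3, so H_2 = 0.

H_0 = Z,  H_1 = Z/2,  H_2 = 0.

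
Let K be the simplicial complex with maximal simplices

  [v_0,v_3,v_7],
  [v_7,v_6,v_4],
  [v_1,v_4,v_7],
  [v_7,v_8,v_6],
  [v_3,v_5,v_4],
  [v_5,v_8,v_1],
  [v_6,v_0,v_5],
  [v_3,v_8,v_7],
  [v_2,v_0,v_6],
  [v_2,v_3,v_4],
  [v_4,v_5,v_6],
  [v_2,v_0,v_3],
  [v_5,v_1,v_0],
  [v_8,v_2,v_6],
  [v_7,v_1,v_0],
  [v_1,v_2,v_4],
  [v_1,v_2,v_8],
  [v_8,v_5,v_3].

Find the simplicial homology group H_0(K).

H_0 ≅ Z.

We work with the vertex ordering v_0 < v_1 < v_2 < v_3 < v_4 < v_5 < v_6 < v_7 < v_8. The simplices of K, each written with vertices in increasing order, are:

  0-simplices (9): [v_0], [v_1], [v_2], [v_3], [v_4], [v_5], [v_6], [v_7], [v_8]
  1-simplices (27): (27 of them)
  2-simplices (18): (18 of them)

giving chain groups C_0 ≅ Z^9, C_1 ≅ Z^27, C_2 ≅ Z^18.

The boundary map ∂_1: C_1 → C_0 maps an edge to its endpoints' difference, ∂[p,q] = q − p.
The 9×27 boundary matrix has rank 8 and Smith normal form diag(1,1,1,1,1,1,1,1).

The boundary map ∂_2: C_2 → C_1 maps a triangle to the signed sum of its edges. For instance
  ∂[v_0,v_1,v_5] = [v_1,v_5] − [v_0,v_5] + [v_0,v_1],
  ∂[v_3,v_5,v_8] = [v_5,v_8] − [v_3,v_8] + [v_3,v_5].
This gives a 27×18 integer matrix of rank 17; reducing to Smith normal form yields diagonal entries (1,1,1,1,1,1,1,1,1,1,1,1,1,1,1,1,1).

Reading off H_k = ker ∂_k / im ∂_{k+1}:

  H_0: rank C_0 − rank ∂_1 = 9 − 8 = 1, and the invariant factors of ∂_1 are all 1, so H_0 ≅ Z.

(K is a triangulation of the torus T^2.)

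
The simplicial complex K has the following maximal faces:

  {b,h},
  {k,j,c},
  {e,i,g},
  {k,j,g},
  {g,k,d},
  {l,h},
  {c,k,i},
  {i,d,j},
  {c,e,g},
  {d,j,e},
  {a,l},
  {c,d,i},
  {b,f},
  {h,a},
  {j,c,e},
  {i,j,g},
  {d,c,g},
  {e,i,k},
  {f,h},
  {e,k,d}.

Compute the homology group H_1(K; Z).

H_1 = Z^4.

Order the vertices as a < b < c < d < e < f < g < h < i < j < k < l. Listing each simplex with vertices in this order, K has dimension 2 with simplices:

  0-simplices (12): a, b, c, d, e, f, g, h, i, j, k, l
  1-simplices (27): ah, al, bf, bh, cd, ce, cg, ci, cj, ck, de, dg, di, dj, dk, eg, ei, ej, ek, fh, gi, gj, gk, hl, ij, ik, jk
  2-simplices (14): cdg, cdi, ceg, cej, cik, cjk, dej, dek, dgk, dij, egi, eik, gij, gjk

giving chain groups C_0 ≅ Z^12, C_1 ≅ Z^27, C_2 ≅ Z^14.

∂_1: C_1 → C_0 maps an edge to its endpoints' difference, ∂[p,q] = q − p. For instance
  ∂ej = j − e.
The resulting 12×27 matrix has rank 10, and its Smith normal form has invariant factors (1,1,1,1,1,1,1,1,1,1).

∂_2: C_2 → C_1 maps a triangle to the signed sum of its edges. For instance
  ∂dej = ej − dj + de,
  ∂dij = ij − dj + di.
The resulting 27×14 matrix has rank 13, and its Smith normal form has invariant factors (1,1,1,1,1,1,1,1,1,1,1,1,1).

Computing H_k = (kernel of ∂_k) / (image of ∂_{k+1}):

  H_1: rank ker ∂_1 − rank ∂_2 = (27 − 10) − 13 = 4, and the invariant factors of ∂_2 are all 1, so H_1 ≅ Z^4.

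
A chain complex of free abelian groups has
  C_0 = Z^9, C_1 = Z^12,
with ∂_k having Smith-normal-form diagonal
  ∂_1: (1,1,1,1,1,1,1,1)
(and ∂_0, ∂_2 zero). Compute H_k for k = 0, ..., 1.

H_0: b_0 = 9 − 0 − 8 = 1; torsion from ∂_1 factors > 1: none. So H_0 ≅ Z.
H_1: b_1 = 12 − 8 − 0 = 4; torsion from ∂_2 factors > 1: none. So H_1 ≅ Z^4.

H_0 ≅ Z,  H_1 ≅ Z^4.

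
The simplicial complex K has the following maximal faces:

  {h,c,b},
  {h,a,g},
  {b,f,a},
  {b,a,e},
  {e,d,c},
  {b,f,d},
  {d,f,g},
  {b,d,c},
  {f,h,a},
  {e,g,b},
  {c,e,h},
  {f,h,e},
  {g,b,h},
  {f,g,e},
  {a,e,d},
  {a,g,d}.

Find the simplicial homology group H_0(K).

H_0 ≅ Z.

Fix the vertex order a < b < c < d < e < f < g < h and write every simplex with vertices in increasing order. Then dim K = 2 and the simplices of K are:

  0-simplices (8): a, b, c, d, e, f, g, h
  1-simplices (24): ab, ad, ae, af, ag, ah, bc, bd, be, bf, bg, bh, cd, ce, ch, de, df, dg, ef, eg, eh, fg, fh, gh
  2-simplices (16): abe, abf, ade, adg, afh, agh, bcd, bch, bdf, beg, bgh, cde, ceh, dfg, efg, efh

Hence C_0 ≅ Z^8, C_1 ≅ Z^24, C_2 ≅ Z^16.

The boundary map ∂_1: C_1 → C_0 is given by ∂[p,q] = [q] − [p].
The resulting 8×24 matrix has rank 7, and its Smith normal form has invariant factors (1,1,1,1,1,1,1).

Boundary ∂_2: C_2 → C_1 maps a triangle to the signed sum of its edges. For instance
  ∂abe = be − ae + ab,
  ∂afh = fh − ah + af.
The 24×16 boundary matrix has rank 15 and Smith normal form diag(1,1,1,1,1,1,1,1,1,1,1,1,1,1,1).

Reading off H_k = ker ∂_k / im ∂_{k+1}:

  H_0: rank C_0 − rank ∂_1 = 8 − 7 = 1, and the invariant factors of ∂_1 are all 1, so H_0 = Z.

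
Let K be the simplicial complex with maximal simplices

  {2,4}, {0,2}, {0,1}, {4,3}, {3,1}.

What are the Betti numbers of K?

b_0 = 1, b_1 = 1.

We work with the vertex ordering 0 < 1 < 2 < 3 < 4. The simplices of K, each written with vertices in increasing order, are:

  0-simplices (5): [0], [1], [2], [3], [4]
  1-simplices (5): [0,1], [0,2], [1,3], [2,4], [3,4]

giving chain groups C_0 ≅ Z^5, C_1 ≅ Z^5.

The boundary map ∂_1: C_1 → C_0 maps an edge to its endpoints' difference, ∂[p,q] = q − p.
The resulting 5×5 matrix has rank 4, and its Smith normal form has invariant factors (1,1,1,1).

Now H_k = ker ∂_k / im ∂_{k+1}, so:

  H_0: rank C_0 − rank ∂_1 = 5 − 4 = 1, and the invariant factors of ∂_1 are all 1, so H_0 ≅ Z.
  H_1: rank ker ∂_1 − rank ∂_2 = (5 − 4) − 0 = 1, and there is no ∂_2, so H_1 ≅ Z.

(K is a triangulation of the circle S^1.)

Hence the Betti numbers are b_0 = 1, b_1 = 1.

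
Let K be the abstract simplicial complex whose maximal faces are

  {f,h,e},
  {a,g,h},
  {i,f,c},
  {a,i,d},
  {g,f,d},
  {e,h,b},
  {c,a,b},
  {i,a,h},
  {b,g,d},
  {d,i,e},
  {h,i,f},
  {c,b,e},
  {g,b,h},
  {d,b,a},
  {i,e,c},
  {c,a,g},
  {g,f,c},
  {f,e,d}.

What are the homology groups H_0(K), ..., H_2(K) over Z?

We work with the vertex ordering a < b < c < d < e < f < g < h < i. The simplices of K, each written with vertices in increasing order, are:

  0-simplices (9): a, b, c, d, e, f, g, h, i
  1-simplices (27): ab, ac, ad, ag, ah, ai, bc, bd, be, bg, bh, ce, cf, cg, ci, de, df, dg, di, ef, eh, ei, fg, fh, fi, gh, hi
  2-simplices (18): abc, abd, acg, adi, agh, ahi, bce, bdg, beh, bgh, cei, cfg, cfi, def, dei, dfg, efh, fhi

so the chain groups are C_0 ≅ Z^9, C_1 ≅ Z^27, C_2 ≅ Z^18.

Boundary ∂_1: C_1 → C_0 maps an edge to its endpoints' difference, ∂[p,q] = q − p. For instance
  ∂bc = c − b.
The resulting 9×27 matrix has rank 8, and its Smith normal form has invariant factors (1,1,1,1,1,1,1,1).

The boundary map ∂_2: C_2 → C_1 maps a triangle to the signed sum of its edges. For instance
  ∂beh = eh − bh + be,
  ∂bce = ce − be + bc.
This gives a 27×18 integer matrix of rank 18; reducing to Smith normal form yields diagonal entries (1,1,1,1,1,1,1,1,1,1,1,1,1,1,1,1,1,2).

Now H_k = ker ∂_k / im ∂_{k+1}, so:

  H_0: rank C_0 − rank ∂_1 = 9 − 8 = 1, and the invariant factors of ∂_1 are all 1, so H_0 ≅ Z.
  H_1: rank ker ∂_1 − rank ∂_2 = (27 − 8) − 18 = 1, and ∂_2 has invariant factor 2 > 1, so H_1 ≅ Z ⊕ Z/2.
  H_2: rank ker ∂_2 − rank ∂_3 = (18 − 18) − 0 = 0, and there is no ∂_3, so H_2 ≅ 0.

H_0 ≅ Z,  H_1 ≅ Z ⊕ Z/2,  H_2 = 0.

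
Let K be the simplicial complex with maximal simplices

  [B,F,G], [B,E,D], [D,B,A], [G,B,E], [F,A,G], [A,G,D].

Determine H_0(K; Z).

Fix the vertex order A < B < D < E < F < G and write every simplex with vertices in increasing order. Then dim K = 2 and the simplices of K are:

  0-simplices (6): A, B, D, E, F, G
  1-simplices (12): AB, AD, AF, AG, BD, BE, BF, BG, DE, DG, EG, FG
  2-simplices (6): ABD, ADG, AFG, BDE, BEG, BFG

Hence C_0 ≅ Z^6, C_1 ≅ Z^12, C_2 ≅ Z^6.

Boundary ∂_1: C_1 → C_0 is given by ∂[p,q] = [q] − [p].
The 6×12 boundary matrix has rank 5 and Smith normal form diag(1,1,1,1,1).

∂_2: C_2 → C_1 maps a triangle to the signed sum of its edges. For instance
  ∂BDE = DE − BE + BD,
  ∂ADG = DG − AG + AD.
The resulting 12×6 matrix has rank 6, and its Smith normal form has invariant factors (1,1,1,1,1,1).

From H_k ≅ ker(∂_k) / im(∂_{k+1}) we obtain:

  H_0: rank C_0 − rank ∂_1 = 6 − 5 = 1, and the invariant factors of ∂_1 are all 1, so H_0 ≅ Z.

(K is a triangulation of the cylinder S^1 x I.)

H_0 ≅ Z.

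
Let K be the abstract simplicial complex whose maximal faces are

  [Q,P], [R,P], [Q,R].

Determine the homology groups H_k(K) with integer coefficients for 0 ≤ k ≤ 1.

We work with the vertex ordering P < Q < R. The simplices of K, each written with vertices in increasing order, are:

  0-simplices (3): P, Q, R
  1-simplices (3): PQ, PR, QR

Hence C_0 ≅ Z^3, C_1 ≅ Z^3.

The boundary map ∂_1: C_1 → C_0 sends each edge [p,q] (with p < q) to q − p. For instance
  ∂QR = R − Q.
The resulting 3×3 matrix has rank 2, and its Smith normal form has invariant factors (1,1).

Computing H_k = (kernel of ∂_k) / (image of ∂_{k+1}):

  H_0: rank C_0 − rank ∂_1 = 3 − 2 = 1, and the invariant factors of ∂_1 are all 1, so H_0 = Z.
  H_1: rank ker ∂_1 − rank ∂_2 = (3 − 2) − 0 = 1, and there is no ∂_2, so H_1 = Z.

As a check, the Euler characteristic is 3 − 3 = 0, which agrees with 1 − 1 = 0.
(K is a triangulation of the circle S^1.)

H_0 = Z,  H_1 = Z.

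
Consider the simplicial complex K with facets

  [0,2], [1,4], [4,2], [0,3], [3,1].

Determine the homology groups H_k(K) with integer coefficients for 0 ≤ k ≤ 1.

We work with the vertex ordering 0 < 1 < 2 < 3 < 4. The simplices of K, each written with vertices in increasing order, are:

  0-simplices (5): [0], [1], [2], [3], [4]
  1-simplices (5): [0,2], [0,3], [1,3], [1,4], [2,4]

so the chain groups are C_0 ≅ Z^5, C_1 ≅ Z^5.

Boundary ∂_1: C_1 → C_0 sends each edge [p,q] (with p < q) to q − p. For instance
  ∂[1,3] = [3] − [1].
The 5×5 boundary matrix has rank 4 and Smith normal form diag(1,1,1,1).

Computing H_k = (kernel of ∂_k) / (image of ∂_{k+1}):

  H_0: rank C_0 − rank ∂_1 = 5 − 4 = 1, and the invariant factors of ∂_1 are all 1, so H_0 ≅ Z.
  H_1: rank ker ∂_1 − rank ∂_2 = (5 − 4) − 0 = 1, and there is no ∂_2, so H_1 ≅ Z.

(K is a triangulation of the circle S^1.)

H_0 ≅ Z,  H_1 ≅ Z.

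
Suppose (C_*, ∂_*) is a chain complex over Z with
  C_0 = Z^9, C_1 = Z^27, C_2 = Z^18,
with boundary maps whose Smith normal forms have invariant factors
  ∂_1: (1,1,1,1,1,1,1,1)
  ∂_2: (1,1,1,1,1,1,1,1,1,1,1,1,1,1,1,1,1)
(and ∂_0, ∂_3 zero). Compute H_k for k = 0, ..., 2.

H_0 = Z,  H_1 = Z^2,  H_2 = Z.

H_0: b_0 = 9 − 0 − 8 = 1; torsion from ∂_1 factors > 1: none. So H_0 = Z.
H_1: b_1 = 27 − 8 − 17 = 2; torsion from ∂_2 factors > 1: none. So H_1 = Z^2.
H_2: b_2 = 18 − 17 − 0 = 1; torsion from ∂_3 factors > 1: none. So H_2 = Z.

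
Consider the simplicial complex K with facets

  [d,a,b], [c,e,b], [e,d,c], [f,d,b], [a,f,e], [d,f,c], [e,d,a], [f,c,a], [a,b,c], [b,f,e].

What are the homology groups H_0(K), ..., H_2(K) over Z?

Take the total order a < b < c < d < e < f on the vertex set. Then K (dimension 2) consists of the simplices:

  0-simplices (6): a, b, c, d, e, f
  1-simplices (15): ab, ac, ad, ae, af, bc, bd, be, bf, cd, ce, cf, de, df, ef
  2-simplices (10): abc, abd, acf, ade, aef, bce, bdf, bef, cde, cdf

so the chain groups are C_0 ≅ Z^6, C_1 ≅ Z^15, C_2 ≅ Z^10.

∂_1: C_1 → C_0 sends each edge [p,q] (with p < q) to q − p.
The 6×15 boundary matrix has rank 5 and Smith normal form diag(1,1,1,1,1).

Boundary ∂_2: C_2 → C_1 maps a triangle to the signed sum of its edges. For instance
  ∂cde = de − ce + cd,
  ∂aef = ef − af + ae.
As a 15×10 matrix over Z this has rank 10, with invariant factors (1,1,1,1,1,1,1,1,1,2).

Reading off H_k = ker ∂_k / im ∂_{k+1}:

  H_0: rank C_0 − rank ∂_1 = 6 − 5 = 1, and the invariant factors of ∂_1 are all 1, so H_0 ≅ Z.
  H_1: rank ker ∂_1 − rank ∂_2 = (15 − 5) − 10 = 0, and ∂_2 has invariant factor 2 > 1, so H_1 ≅ Z/2.
  H_2: rank ker ∂_2 − rank ∂_3 = (10 − 10) − 0 = 0, and there is no ∂_3, so H_2 ≅ 0.

(K is a triangulation of the real projective plane RP^2.)

H_0 ≅ Z,  H_1 ≅ Z/2,  H_2 = 0.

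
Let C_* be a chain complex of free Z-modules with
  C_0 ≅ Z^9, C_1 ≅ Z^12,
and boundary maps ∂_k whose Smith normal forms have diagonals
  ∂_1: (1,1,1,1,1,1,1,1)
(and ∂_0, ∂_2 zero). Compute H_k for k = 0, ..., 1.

H_0: b_0 = 9 − 0 − 8 = 1; torsion from ∂_1 factors > 1: none. So H_0 ≅ Z.
H_1: b_1 = 12 − 8 − 0 = 4; torsion from ∂_2 factors > 1: none. So H_1 ≅ Z^4.

H_0 ≅ Z,  H_1 ≅ Z^4.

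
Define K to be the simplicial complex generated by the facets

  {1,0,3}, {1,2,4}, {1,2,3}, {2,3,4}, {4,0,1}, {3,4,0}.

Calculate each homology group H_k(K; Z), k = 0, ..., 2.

H_0 ≅ Z,  H_1 = 0,  H_2 ≅ Z.

Take the total order 0 < 1 < 2 < 3 < 4 on the vertex set. Then K (dimension 2) consists of the simplices:

  0-simplices (5): [0], [1], [2], [3], [4]
  1-simplices (9): [0,1], [0,3], [0,4], [1,2], [1,3], [1,4], [2,3], [2,4], [3,4]
  2-simplices (6): [0,1,3], [0,1,4], [0,3,4], [1,2,3], [1,2,4], [2,3,4]

so the chain groups are C_0 ≅ Z^5, C_1 ≅ Z^9, C_2 ≅ Z^6.

Boundary ∂_1: C_1 → C_0 is given by ∂[p,q] = [q] − [p].
As a 5×9 matrix over Z this has rank 4, with invariant factors (1,1,1,1).

Boundary ∂_2: C_2 → C_1 sends each 2-simplex [p,q,r] to [q,r] − [p,r] + [p,q]. For instance
  ∂[0,1,4] = [1,4] − [0,4] + [0,1],
  ∂[1,2,3] = [2,3] − [1,3] + [1,2].
As a 9×6 matrix over Z this has rank 5, with invariant factors (1,1,1,1,1).

Now H_k = ker ∂_k / im ∂_{k+1}, so:

  H_0: rank C_0 − rank ∂_1 = 5 − 4 = 1, and the invariant factors of ∂_1 are all 1, so H_0 = Z.
  H_1: rank ker ∂_1 − rank ∂_2 = (9 − 4) − 5 = 0, and the invariant factors of ∂_2 are all 1, so H_1 = 0.
  H_2: rank ker ∂_2 − rank ∂_3 = (6 − 5) − 0 = 1, and there is no ∂_3, so H_2 = Z.

(K is a triangulation of the 2-sphere S^2.)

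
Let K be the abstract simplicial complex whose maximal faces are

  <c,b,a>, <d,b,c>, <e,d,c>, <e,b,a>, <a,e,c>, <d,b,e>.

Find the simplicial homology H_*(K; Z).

H_0 = Z,  H_1 = 0,  H_2 = Z.

Order the vertices as a < b < c < d < e. Listing each simplex with vertices in this order, K has dimension 2 with simplices:

  0-simplices (5): a, b, c, d, e
  1-simplices (9): ab, ac, ae, bc, bd, be, cd, ce, de
  2-simplices (6): abc, abe, ace, bcd, bde, cde

Hence C_0 ≅ Z^5, C_1 ≅ Z^9, C_2 ≅ Z^6.

The boundary map ∂_1: C_1 → C_0 is given by ∂[p,q] = [q] − [p]. For instance
  ∂bd = d − b.
As a 5×9 matrix over Z this has rank 4, with invariant factors (1,1,1,1).

∂_2: C_2 → C_1 maps a triangle to the signed sum of its edges. For instance
  ∂abe = be − ae + ab,
  ∂ace = ce − ae + ac.
This gives a 9×6 integer matrix of rank 5; reducing to Smith normal form yields diagonal entries (1,1,1,1,1).

Reading off H_k = ker ∂_k / im ∂_{k+1}:

  H_0: rank C_0 − rank ∂_1 = 5 − 4 = 1, and the invariant factors of ∂_1 are all 1, so H_0 = Z.
  H_1: rank ker ∂_1 − rank ∂_2 = (9 − 4) − 5 = 0, and the invariant factors of ∂_2 are all 1, so H_1 = 0.
  H_2: rank ker ∂_2 − rank ∂_3 = (6 − 5) − 0 = 1, and there is no ∂_3, so H_2 = Z.

As a check, the Euler characteristic is 5 − 9 + 6 = 2, which agrees with 1 − 0 + 1 = 2.
(K is a triangulation of the 2-sphere S^2.)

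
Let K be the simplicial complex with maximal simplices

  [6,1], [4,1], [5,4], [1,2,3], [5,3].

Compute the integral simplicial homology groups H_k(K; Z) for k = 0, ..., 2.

Take the total order 1 < 2 < 3 < 4 < 5 < 6 on the vertex set. Then K (dimension 2) consists of the simplices:

  0-simplices (6): [1], [2], [3], [4], [5], [6]
  1-simplices (7): [1,2], [1,3], [1,4], [1,6], [2,3], [3,5], [4,5]
  2-simplices (1): [1,2,3]

giving chain groups C_0 ≅ Z^6, C_1 ≅ Z^7, C_2 ≅ Z^1.

∂_1: C_1 → C_0 is given by ∂[p,q] = [q] − [p]. For instance
  ∂[4,5] = [5] − [4].
This gives a 6×7 integer matrix of rank 5; reducing to Smith normal form yields diagonal entries (1,1,1,1,1).

∂_2: C_2 → C_1 maps a triangle to the signed sum of its edges. For instance
  ∂[1,2,3] = [2,3] − [1,3] + [1,2].
The 7×1 boundary matrix has rank 1 and Smith normal form diag(1).

Computing H_k = (kernel of ∂_k) / (image of ∂_{k+1}):

  H_0: rank C_0 − rank ∂_1 = 6 − 5 = 1, and the invariant factors of ∂_1 are all 1, so H_0 = Z.
  H_1: rank ker ∂_1 − rank ∂_2 = (7 − 5) − 1 = 1, and the invariant factors of ∂_2 are all 1, so H_1 = Z.
  H_2: rank ker ∂_2 − rank ∂_3 = (1 − 1) − 0 = 0, and there is no ∂_3, so H_2 = 0.

As a check, the Euler characteristic is 6 − 7 + 1 = 0, which agrees with 1 − 1 + 0 = 0.

H_0 ≅ Z,  H_1 ≅ Z,  H_2 = 0.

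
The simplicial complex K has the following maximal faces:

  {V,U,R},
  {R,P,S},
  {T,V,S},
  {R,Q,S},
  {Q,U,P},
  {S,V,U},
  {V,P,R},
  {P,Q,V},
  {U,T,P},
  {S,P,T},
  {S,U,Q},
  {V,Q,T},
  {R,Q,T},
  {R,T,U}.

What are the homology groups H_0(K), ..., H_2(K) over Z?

H_0 ≅ Z,  H_1 ≅ Z^2,  H_2 ≅ Z.

Fix the vertex order P < Q < R < S < T < U < V and write every simplex with vertices in increasing order. Then dim K = 2 and the simplices of K are:

  0-simplices (7): P, Q, R, S, T, U, V
  1-simplices (21): PQ, PR, PS, PT, PU, PV, QR, QS, QT, QU, QV, RS, RT, RU, RV, ST, SU, SV, TU, TV, UV
  2-simplices (14): PQU, PQV, PRS, PRV, PST, PTU, QRS, QRT, QSU, QTV, RTU, RUV, STV, SUV

Hence C_0 ≅ Z^7, C_1 ≅ Z^21, C_2 ≅ Z^14.

Boundary ∂_1: C_1 → C_0 maps an edge to its endpoints' difference, ∂[p,q] = q − p.
The 7×21 boundary matrix has rank 6 and Smith normal form diag(1,1,1,1,1,1).

∂_2: C_2 → C_1 sends each 2-simplex [p,q,r] to [q,r] − [p,r] + [p,q]. For instance
  ∂PRV = RV − PV + PR,
  ∂QTV = TV − QV + QT.
As a 21×14 matrix over Z this has rank 13, with invariant factors (1,1,1,1,1,1,1,1,1,1,1,1,1).

From H_k ≅ ker(∂_k) / im(∂_{k+1}) we obtain:

  H_0: rank C_0 − rank ∂_1 = 7 − 6 = 1, and the invariant factors of ∂_1 are all 1, so H_0 = Z.
  H_1: rank ker ∂_1 − rank ∂_2 = (21 − 6) − 13 = 2, and the invariant factors of ∂_2 are all 1, so H_1 = Z^2.
  H_2: rank ker ∂_2 − rank ∂_3 = (14 − 13) − 0 = 1, and there is no ∂_3, so H_2 = Z.

(K is a triangulation of the torus T^2.)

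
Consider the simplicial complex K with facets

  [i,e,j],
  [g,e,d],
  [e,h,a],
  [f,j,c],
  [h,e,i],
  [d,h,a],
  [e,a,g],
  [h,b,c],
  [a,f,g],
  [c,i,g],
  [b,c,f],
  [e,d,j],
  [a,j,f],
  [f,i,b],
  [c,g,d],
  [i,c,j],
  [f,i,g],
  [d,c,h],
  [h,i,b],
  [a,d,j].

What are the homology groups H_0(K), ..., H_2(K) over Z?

H_0 ≅ Z,  H_1 ≅ Z × Z/2,  H_2 = 0.

Fix the vertex order a < b < c < d < e < f < g < h < i < j and write every simplex with vertices in increasing order. Then dim K = 2 and the simplices of K are:

  0-simplices (10): a, b, c, d, e, f, g, h, i, j
  1-simplices (30): ad, ae, af, ag, ah, aj, bc, bf, bh, bi, cd, cf, cg, ch, ci, cj, de, dg, dh, dj, eg, eh, ei, ej, fg, fi, fj, gi, hi, ij
  2-simplices (20): adh, adj, aeg, aeh, afg, afj, bcf, bch, bfi, bhi, cdg, cdh, cfj, cgi, cij, deg, dej, ehi, eij, fgi

giving chain groups C_0 ≅ Z^10, C_1 ≅ Z^30, C_2 ≅ Z^20.

∂_1: C_1 → C_0 is given by ∂[p,q] = [q] − [p]. For instance
  ∂ad = d − a.
This gives a 10×30 integer matrix of rank 9; reducing to Smith normal form yields diagonal entries (1,1,1,1,1,1,1,1,1).

∂_2: C_2 → C_1 acts by ∂[p,q,r] = [q,r] − [p,r] + [p,q]. For instance
  ∂bcf = cf − bf + bc,
  ∂dej = ej − dj + de.
The 30×20 boundary matrix has rank 20 and Smith normal form diag(1,1,1,1,1,1,1,1,1,1,1,1,1,1,1,1,1,1,1,2).

Computing H_k = (kernel of ∂_k) / (image of ∂_{k+1}):

  H_0: rank C_0 − rank ∂_1 = 10 − 9 = 1, and the invariant factors of ∂_1 are all 1, so H_0 = Z.
  H_1: rank ker ∂_1 − rank ∂_2 = (30 − 9) − 20 = 1, and ∂_2 has invariant factor 2 > 1, so H_1 = Z × Z/2.
  H_2: rank ker ∂_2 − rank ∂_3 = (20 − 20) − 0 = 0, and there is no ∂_3, so H_2 = 0.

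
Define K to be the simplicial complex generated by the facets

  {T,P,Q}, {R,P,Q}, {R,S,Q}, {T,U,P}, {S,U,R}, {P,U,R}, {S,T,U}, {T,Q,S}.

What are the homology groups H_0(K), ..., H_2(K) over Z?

Take the total order P < Q < R < S < T < U on the vertex set. Then K (dimension 2) consists of the simplices:

  0-simplices (6): P, Q, R, S, T, U
  1-simplices (12): PQ, PR, PT, PU, QR, QS, QT, RS, RU, ST, SU, TU
  2-simplices (8): PQR, PQT, PRU, PTU, QRS, QST, RSU, STU

so the chain groups are C_0 ≅ Z^6, C_1 ≅ Z^12, C_2 ≅ Z^8.

∂_1: C_1 → C_0 maps an edge to its endpoints' difference, ∂[p,q] = q − p.
The resulting 6×12 matrix has rank 5, and its Smith normal form has invariant factors (1,1,1,1,1).

The boundary map ∂_2: C_2 → C_1 maps a triangle to the signed sum of its edges. For instance
  ∂PQR = QR − PR + PQ,
  ∂PTU = TU − PU + PT.
As a 12×8 matrix over Z this has rank 7, with invariant factors (1,1,1,1,1,1,1).

Computing H_k = (kernel of ∂_k) / (image of ∂_{k+1}):

  H_0: rank C_0 − rank ∂_1 = 6 − 5 = 1, and the invariant factors of ∂_1 are all 1, so H_0 ≅ Z.
  H_1: rank ker ∂_1 − rank ∂_2 = (12 − 5) − 7 = 0, and the invariant factors of ∂_2 are all 1, so H_1 ≅ 0.
  H_2: rank ker ∂_2 − rank ∂_3 = (8 − 7) − 0 = 1, and there is no ∂_3, so H_2 ≅ Z.

H_0 ≅ Z,  H_1 = 0,  H_2 ≅ Z.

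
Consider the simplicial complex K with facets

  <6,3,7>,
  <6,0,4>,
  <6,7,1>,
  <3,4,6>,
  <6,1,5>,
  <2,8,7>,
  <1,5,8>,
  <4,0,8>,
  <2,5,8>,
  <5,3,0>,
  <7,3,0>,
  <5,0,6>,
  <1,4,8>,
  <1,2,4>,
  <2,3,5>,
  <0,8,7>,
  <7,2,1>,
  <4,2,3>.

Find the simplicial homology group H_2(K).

K has 9 vertices, 27 edges, 18 triangles.
rank ∂_2 = 18, rank ∂_3 = 0 ⇒ b_2 = 18 − 18 − 0 = 0. So H_2 ≅ 0.

H_2 ≅ 0.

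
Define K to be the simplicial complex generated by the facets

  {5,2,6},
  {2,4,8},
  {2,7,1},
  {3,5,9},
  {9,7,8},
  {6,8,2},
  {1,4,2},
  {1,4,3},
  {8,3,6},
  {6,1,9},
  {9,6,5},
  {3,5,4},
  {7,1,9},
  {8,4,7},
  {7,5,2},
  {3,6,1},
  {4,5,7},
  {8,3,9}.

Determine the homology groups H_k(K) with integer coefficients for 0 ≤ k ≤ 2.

Order the vertices as 1 < 2 < 3 < 4 < 5 < 6 < 7 < 8 < 9. Listing each simplex with vertices in this order, K has dimension 2 with simplices:

  0-simplices (9): [1], [2], [3], [4], [5], [6], [7], [8], [9]
  1-simplices (27): (27 of them)
  2-simplices (18): [1,2,4], [1,2,7], [1,3,4], [1,3,6], [1,6,9], [1,7,9], [2,4,8], [2,5,6], [2,5,7], [2,6,8], [3,4,5], [3,5,9], [3,6,8], [3,8,9], [4,5,7], [4,7,8], [5,6,9], [7,8,9]

Hence C_0 ≅ Z^9, C_1 ≅ Z^27, C_2 ≅ Z^18.

Boundary ∂_1: C_1 → C_0 is given by ∂[p,q] = [q] − [p].
The resulting 9×27 matrix has rank 8, and its Smith normal form has invariant factors (1,1,1,1,1,1,1,1).

Boundary ∂_2: C_2 → C_1 acts by ∂[p,q,r] = [q,r] − [p,r] + [p,q]. For instance
  ∂[2,5,7] = [5,7] − [2,7] + [2,5],
  ∂[1,3,6] = [3,6] − [1,6] + [1,3].
The resulting 27×18 matrix has rank 18, and its Smith normal form has invariant factors (1,1,1,1,1,1,1,1,1,1,1,1,1,1,1,1,1,2).

Reading off H_k = ker ∂_k / im ∂_{k+1}:

  H_0: rank C_0 − rank ∂_1 = 9 − 8 = 1, and the invariant factors of ∂_1 are all 1, so H_0 = Z.
  H_1: rank ker ∂_1 − rank ∂_2 = (27 − 8) − 18 = 1, and ∂_2 has invariant factor 2 > 1, so H_1 = Z ⊕ Z_2.
  H_2: rank ker ∂_2 − rank ∂_3 = (18 − 18) − 0 = 0, and there is no ∂_3, so H_2 = 0.

H_0 ≅ Z,  H_1 ≅ Z ⊕ Z_2,  H_2 = 0.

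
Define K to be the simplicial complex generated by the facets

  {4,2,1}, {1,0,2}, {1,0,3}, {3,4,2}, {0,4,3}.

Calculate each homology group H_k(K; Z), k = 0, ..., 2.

K has 5 vertices, 10 edges, 5 triangles.
rank ∂_0 = 0, rank ∂_1 = 4 ⇒ b_0 = 5 − 0 − 4 = 1; all invariant factors of ∂_1 are 1 so no torsion. So H_0 ≅ Z.
rank ∂_1 = 4, rank ∂_2 = 5 ⇒ b_1 = 10 − 4 − 5 = 1; all invariant factors of ∂_2 are 1 so no torsion. So H_1 ≅ Z.
rank ∂_2 = 5, rank ∂_3 = 0 ⇒ b_2 = 5 − 5 − 0 = 0. So H_2 ≅ 0.

H_0 ≅ Z,  H_1 ≅ Z,  H_2 = 0.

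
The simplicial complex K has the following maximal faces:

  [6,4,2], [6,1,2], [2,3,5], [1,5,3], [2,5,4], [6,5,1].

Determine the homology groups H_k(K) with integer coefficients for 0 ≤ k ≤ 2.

H_0 ≅ Z,  H_1 ≅ Z,  H_2 = 0.

We work with the vertex ordering 1 < 2 < 3 < 4 < 5 < 6. The simplices of K, each written with vertices in increasing order, are:

  0-simplices (6): [1], [2], [3], [4], [5], [6]
  1-simplices (12): [1,2], [1,3], [1,5], [1,6], [2,3], [2,4], [2,5], [2,6], [3,5], [4,5], [4,6], [5,6]
  2-simplices (6): [1,2,6], [1,3,5], [1,5,6], [2,3,5], [2,4,5], [2,4,6]

giving chain groups C_0 ≅ Z^6, C_1 ≅ Z^12, C_2 ≅ Z^6.

The boundary map ∂_1: C_1 → C_0 is given by ∂[p,q] = [q] − [p]. For instance
  ∂[1,6] = [6] − [1].
The resulting 6×12 matrix has rank 5, and its Smith normal form has invariant factors (1,1,1,1,1).

The boundary map ∂_2: C_2 → C_1 maps a triangle to the signed sum of its edges. For instance
  ∂[1,3,5] = [3,5] − [1,5] + [1,3],
  ∂[2,4,6] = [4,6] − [2,6] + [2,4].
The 12×6 boundary matrix has rank 6 and Smith normal form diag(1,1,1,1,1,1).

From H_k ≅ ker(∂_k) / im(∂_{k+1}) we obtain:

  H_0: rank C_0 − rank ∂_1 = 6 − 5 = 1, and the invariant factors of ∂_1 are all 1, so H_0 = Z.
  H_1: rank ker ∂_1 − rank ∂_2 = (12 − 5) − 6 = 1, and the invariant factors of ∂_2 are all 1, so H_1 = Z.
  H_2: rank ker ∂_2 − rank ∂_3 = (6 − 6) − 0 = 0, and there is no ∂_3, so H_2 = 0.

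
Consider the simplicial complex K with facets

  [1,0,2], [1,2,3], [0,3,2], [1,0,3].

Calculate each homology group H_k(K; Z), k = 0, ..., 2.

Fix the vertex order 0 < 1 < 2 < 3 and write every simplex with vertices in increasing order. Then dim K = 2 and the simplices of K are:

  0-simplices (4): [0], [1], [2], [3]
  1-simplices (6): [0,1], [0,2], [0,3], [1,2], [1,3], [2,3]
  2-simplices (4): [0,1,2], [0,1,3], [0,2,3], [1,2,3]

giving chain groups C_0 ≅ Z^4, C_1 ≅ Z^6, C_2 ≅ Z^4.

Boundary ∂_1: C_1 → C_0 sends each edge [p,q] (with p < q) to q − p.
The resulting 4×6 matrix has rank 3, and its Smith normal form has invariant factors (1,1,1).

The boundary map ∂_2: C_2 → C_1 sends each 2-simplex [p,q,r] to [q,r] − [p,r] + [p,q]. For instance
  ∂[1,2,3] = [2,3] − [1,3] + [1,2],
  ∂[0,2,3] = [2,3] − [0,3] + [0,2].
The resulting 6×4 matrix has rank 3, and its Smith normal form has invariant factors (1,1,1).

Now H_k = ker ∂_k / im ∂_{k+1}, so:

  H_0: rank C_0 − rank ∂_1 = 4 − 3 = 1, and the invariant factors of ∂_1 are all 1, so H_0 ≅ Z.
  H_1: rank ker ∂_1 − rank ∂_2 = (6 − 3) − 3 = 0, and the invariant factors of ∂_2 are all 1, so H_1 ≅ 0.
  H_2: rank ker ∂_2 − rank ∂_3 = (4 − 3) − 0 = 1, and there is no ∂_3, so H_2 ≅ Z.

(K is a triangulation of the 2-sphere S^2.)

H_0 = Z,  H_1 = 0,  H_2 = Z.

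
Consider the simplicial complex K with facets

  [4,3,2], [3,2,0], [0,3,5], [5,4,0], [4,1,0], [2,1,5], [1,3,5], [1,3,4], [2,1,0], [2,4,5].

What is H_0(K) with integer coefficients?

We work with the vertex ordering 0 < 1 < 2 < 3 < 4 < 5. The simplices of K, each written with vertices in increasing order, are:

  0-simplices (6): [0], [1], [2], [3], [4], [5]
  1-simplices (15): [0,1], [0,2], [0,3], [0,4], [0,5], [1,2], [1,3], [1,4], [1,5], [2,3], [2,4], [2,5], [3,4], [3,5], [4,5]
  2-simplices (10): [0,1,2], [0,1,4], [0,2,3], [0,3,5], [0,4,5], [1,2,5], [1,3,4], [1,3,5], [2,3,4], [2,4,5]

giving chain groups C_0 ≅ Z^6, C_1 ≅ Z^15, C_2 ≅ Z^10.

The boundary map ∂_1: C_1 → C_0 maps an edge to its endpoints' difference, ∂[p,q] = q − p.
The 6×15 boundary matrix has rank 5 and Smith normal form diag(1,1,1,1,1).

Boundary ∂_2: C_2 → C_1 acts by ∂[p,q,r] = [q,r] − [p,r] + [p,q]. For instance
  ∂[0,2,3] = [2,3] − [0,3] + [0,2],
  ∂[0,1,2] = [1,2] − [0,2] + [0,1].
As a 15×10 matrix over Z this has rank 10, with invariant factors (1,1,1,1,1,1,1,1,1,2).

Now H_k = ker ∂_k / im ∂_{k+1}, so:

  H_0: rank C_0 − rank ∂_1 = 6 − 5 = 1, and the invariant factors of ∂_1 are all 1, so H_0 ≅ Z.

(K is a triangulation of the real projective plane RP^2.)

H_0 ≅ Z.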